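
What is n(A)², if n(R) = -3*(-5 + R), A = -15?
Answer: 3600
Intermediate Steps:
n(R) = 15 - 3*R
n(A)² = (15 - 3*(-15))² = (15 + 45)² = 60² = 3600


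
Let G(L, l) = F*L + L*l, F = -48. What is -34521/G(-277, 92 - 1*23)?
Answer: 11507/1939 ≈ 5.9345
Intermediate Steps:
G(L, l) = -48*L + L*l
-34521/G(-277, 92 - 1*23) = -34521*(-1/(277*(-48 + (92 - 1*23)))) = -34521*(-1/(277*(-48 + (92 - 23)))) = -34521*(-1/(277*(-48 + 69))) = -34521/((-277*21)) = -34521/(-5817) = -34521*(-1/5817) = 11507/1939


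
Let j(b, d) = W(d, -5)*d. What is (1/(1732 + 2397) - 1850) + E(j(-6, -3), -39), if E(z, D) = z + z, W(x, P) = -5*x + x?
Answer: -7935937/4129 ≈ -1922.0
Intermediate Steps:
W(x, P) = -4*x
j(b, d) = -4*d² (j(b, d) = (-4*d)*d = -4*d²)
E(z, D) = 2*z
(1/(1732 + 2397) - 1850) + E(j(-6, -3), -39) = (1/(1732 + 2397) - 1850) + 2*(-4*(-3)²) = (1/4129 - 1850) + 2*(-4*9) = (1/4129 - 1850) + 2*(-36) = -7638649/4129 - 72 = -7935937/4129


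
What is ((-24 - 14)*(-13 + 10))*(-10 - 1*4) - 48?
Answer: -1644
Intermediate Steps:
((-24 - 14)*(-13 + 10))*(-10 - 1*4) - 48 = (-38*(-3))*(-10 - 4) - 48 = 114*(-14) - 48 = -1596 - 48 = -1644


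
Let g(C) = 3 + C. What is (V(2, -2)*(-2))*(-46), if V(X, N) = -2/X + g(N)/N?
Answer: -138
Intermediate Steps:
V(X, N) = -2/X + (3 + N)/N
(V(2, -2)*(-2))*(-46) = ((1 - 2/2 + 3/(-2))*(-2))*(-46) = ((1 - 2*½ + 3*(-½))*(-2))*(-46) = ((1 - 1 - 3/2)*(-2))*(-46) = -3/2*(-2)*(-46) = 3*(-46) = -138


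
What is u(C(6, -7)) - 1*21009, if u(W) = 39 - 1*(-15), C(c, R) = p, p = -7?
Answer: -20955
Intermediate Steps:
C(c, R) = -7
u(W) = 54 (u(W) = 39 + 15 = 54)
u(C(6, -7)) - 1*21009 = 54 - 1*21009 = 54 - 21009 = -20955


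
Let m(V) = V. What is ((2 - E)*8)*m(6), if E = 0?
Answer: 96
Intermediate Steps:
((2 - E)*8)*m(6) = ((2 - 1*0)*8)*6 = ((2 + 0)*8)*6 = (2*8)*6 = 16*6 = 96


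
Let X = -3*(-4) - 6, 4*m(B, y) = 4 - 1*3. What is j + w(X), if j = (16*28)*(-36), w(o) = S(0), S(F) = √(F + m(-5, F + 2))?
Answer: -32255/2 ≈ -16128.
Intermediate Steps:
m(B, y) = ¼ (m(B, y) = (4 - 1*3)/4 = (4 - 3)/4 = (¼)*1 = ¼)
X = 6 (X = 12 - 6 = 6)
S(F) = √(¼ + F) (S(F) = √(F + ¼) = √(¼ + F))
w(o) = ½ (w(o) = √(1 + 4*0)/2 = √(1 + 0)/2 = √1/2 = (½)*1 = ½)
j = -16128 (j = 448*(-36) = -16128)
j + w(X) = -16128 + ½ = -32255/2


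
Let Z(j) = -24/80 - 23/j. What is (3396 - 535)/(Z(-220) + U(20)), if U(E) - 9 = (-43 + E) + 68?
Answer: 629420/11837 ≈ 53.174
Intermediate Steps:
U(E) = 34 + E (U(E) = 9 + ((-43 + E) + 68) = 9 + (25 + E) = 34 + E)
Z(j) = -3/10 - 23/j (Z(j) = -24*1/80 - 23/j = -3/10 - 23/j)
(3396 - 535)/(Z(-220) + U(20)) = (3396 - 535)/((-3/10 - 23/(-220)) + (34 + 20)) = 2861/((-3/10 - 23*(-1/220)) + 54) = 2861/((-3/10 + 23/220) + 54) = 2861/(-43/220 + 54) = 2861/(11837/220) = 2861*(220/11837) = 629420/11837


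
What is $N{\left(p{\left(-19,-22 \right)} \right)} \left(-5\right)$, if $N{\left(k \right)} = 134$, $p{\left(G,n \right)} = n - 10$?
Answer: $-670$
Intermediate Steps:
$p{\left(G,n \right)} = -10 + n$ ($p{\left(G,n \right)} = n - 10 = -10 + n$)
$N{\left(p{\left(-19,-22 \right)} \right)} \left(-5\right) = 134 \left(-5\right) = -670$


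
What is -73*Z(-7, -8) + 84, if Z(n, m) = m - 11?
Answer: 1471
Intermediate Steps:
Z(n, m) = -11 + m
-73*Z(-7, -8) + 84 = -73*(-11 - 8) + 84 = -73*(-19) + 84 = 1387 + 84 = 1471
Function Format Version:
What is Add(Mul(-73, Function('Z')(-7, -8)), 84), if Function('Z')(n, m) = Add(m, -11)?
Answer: 1471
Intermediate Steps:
Function('Z')(n, m) = Add(-11, m)
Add(Mul(-73, Function('Z')(-7, -8)), 84) = Add(Mul(-73, Add(-11, -8)), 84) = Add(Mul(-73, -19), 84) = Add(1387, 84) = 1471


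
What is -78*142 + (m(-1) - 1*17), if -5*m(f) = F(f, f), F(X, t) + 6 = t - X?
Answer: -55459/5 ≈ -11092.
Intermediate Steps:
F(X, t) = -6 + t - X (F(X, t) = -6 + (t - X) = -6 + t - X)
m(f) = 6/5 (m(f) = -(-6 + f - f)/5 = -⅕*(-6) = 6/5)
-78*142 + (m(-1) - 1*17) = -78*142 + (6/5 - 1*17) = -11076 + (6/5 - 17) = -11076 - 79/5 = -55459/5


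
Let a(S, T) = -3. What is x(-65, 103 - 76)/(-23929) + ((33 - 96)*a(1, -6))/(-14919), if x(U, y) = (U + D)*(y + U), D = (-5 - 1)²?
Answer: -6987773/118998917 ≈ -0.058721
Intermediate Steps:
D = 36 (D = (-6)² = 36)
x(U, y) = (36 + U)*(U + y) (x(U, y) = (U + 36)*(y + U) = (36 + U)*(U + y))
x(-65, 103 - 76)/(-23929) + ((33 - 96)*a(1, -6))/(-14919) = ((-65)² + 36*(-65) + 36*(103 - 76) - 65*(103 - 76))/(-23929) + ((33 - 96)*(-3))/(-14919) = (4225 - 2340 + 36*27 - 65*27)*(-1/23929) - 63*(-3)*(-1/14919) = (4225 - 2340 + 972 - 1755)*(-1/23929) + 189*(-1/14919) = 1102*(-1/23929) - 63/4973 = -1102/23929 - 63/4973 = -6987773/118998917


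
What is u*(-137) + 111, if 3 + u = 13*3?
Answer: -4821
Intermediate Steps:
u = 36 (u = -3 + 13*3 = -3 + 39 = 36)
u*(-137) + 111 = 36*(-137) + 111 = -4932 + 111 = -4821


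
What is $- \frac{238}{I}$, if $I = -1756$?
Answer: $\frac{119}{878} \approx 0.13554$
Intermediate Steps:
$- \frac{238}{I} = - \frac{238}{-1756} = \left(-238\right) \left(- \frac{1}{1756}\right) = \frac{119}{878}$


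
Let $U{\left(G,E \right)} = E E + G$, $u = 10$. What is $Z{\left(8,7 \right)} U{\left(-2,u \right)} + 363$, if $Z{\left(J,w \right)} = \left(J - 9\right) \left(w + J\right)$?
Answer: $-1107$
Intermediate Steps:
$U{\left(G,E \right)} = G + E^{2}$ ($U{\left(G,E \right)} = E^{2} + G = G + E^{2}$)
$Z{\left(J,w \right)} = \left(-9 + J\right) \left(J + w\right)$
$Z{\left(8,7 \right)} U{\left(-2,u \right)} + 363 = \left(8^{2} - 72 - 63 + 8 \cdot 7\right) \left(-2 + 10^{2}\right) + 363 = \left(64 - 72 - 63 + 56\right) \left(-2 + 100\right) + 363 = \left(-15\right) 98 + 363 = -1470 + 363 = -1107$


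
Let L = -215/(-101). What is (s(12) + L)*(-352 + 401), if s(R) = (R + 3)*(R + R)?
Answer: 1792175/101 ≈ 17744.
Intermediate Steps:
s(R) = 2*R*(3 + R) (s(R) = (3 + R)*(2*R) = 2*R*(3 + R))
L = 215/101 (L = -215*(-1/101) = 215/101 ≈ 2.1287)
(s(12) + L)*(-352 + 401) = (2*12*(3 + 12) + 215/101)*(-352 + 401) = (2*12*15 + 215/101)*49 = (360 + 215/101)*49 = (36575/101)*49 = 1792175/101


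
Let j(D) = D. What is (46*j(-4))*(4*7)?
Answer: -5152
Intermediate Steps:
(46*j(-4))*(4*7) = (46*(-4))*(4*7) = -184*28 = -5152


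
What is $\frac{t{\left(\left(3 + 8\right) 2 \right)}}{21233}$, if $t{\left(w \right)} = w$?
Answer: $\frac{22}{21233} \approx 0.0010361$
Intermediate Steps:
$\frac{t{\left(\left(3 + 8\right) 2 \right)}}{21233} = \frac{\left(3 + 8\right) 2}{21233} = 11 \cdot 2 \cdot \frac{1}{21233} = 22 \cdot \frac{1}{21233} = \frac{22}{21233}$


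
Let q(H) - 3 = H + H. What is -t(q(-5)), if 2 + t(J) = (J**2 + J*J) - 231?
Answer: 135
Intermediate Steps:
q(H) = 3 + 2*H (q(H) = 3 + (H + H) = 3 + 2*H)
t(J) = -233 + 2*J**2 (t(J) = -2 + ((J**2 + J*J) - 231) = -2 + ((J**2 + J**2) - 231) = -2 + (2*J**2 - 231) = -2 + (-231 + 2*J**2) = -233 + 2*J**2)
-t(q(-5)) = -(-233 + 2*(3 + 2*(-5))**2) = -(-233 + 2*(3 - 10)**2) = -(-233 + 2*(-7)**2) = -(-233 + 2*49) = -(-233 + 98) = -1*(-135) = 135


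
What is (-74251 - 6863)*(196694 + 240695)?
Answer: -35478371346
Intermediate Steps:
(-74251 - 6863)*(196694 + 240695) = -81114*437389 = -35478371346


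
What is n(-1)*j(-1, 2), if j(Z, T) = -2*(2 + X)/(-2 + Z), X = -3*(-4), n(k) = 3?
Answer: 28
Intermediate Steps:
X = 12
j(Z, T) = -2/(-1/7 + Z/14) (j(Z, T) = -2*(2 + 12)/(-2 + Z) = -2*14/(-2 + Z) = -2/(-1/7 + Z/14))
n(-1)*j(-1, 2) = 3*(-28/(-2 - 1)) = 3*(-28/(-3)) = 3*(-28*(-1/3)) = 3*(28/3) = 28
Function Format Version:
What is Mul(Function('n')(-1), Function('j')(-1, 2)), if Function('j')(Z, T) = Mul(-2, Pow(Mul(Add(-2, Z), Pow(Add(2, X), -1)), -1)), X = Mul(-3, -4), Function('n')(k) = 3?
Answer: 28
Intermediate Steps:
X = 12
Function('j')(Z, T) = Mul(-2, Pow(Add(Rational(-1, 7), Mul(Rational(1, 14), Z)), -1)) (Function('j')(Z, T) = Mul(-2, Pow(Mul(Add(-2, Z), Pow(Add(2, 12), -1)), -1)) = Mul(-2, Pow(Mul(Add(-2, Z), Pow(14, -1)), -1)) = Mul(-2, Pow(Mul(Add(-2, Z), Rational(1, 14)), -1)) = Mul(-2, Pow(Add(Rational(-1, 7), Mul(Rational(1, 14), Z)), -1)))
Mul(Function('n')(-1), Function('j')(-1, 2)) = Mul(3, Mul(-28, Pow(Add(-2, -1), -1))) = Mul(3, Mul(-28, Pow(-3, -1))) = Mul(3, Mul(-28, Rational(-1, 3))) = Mul(3, Rational(28, 3)) = 28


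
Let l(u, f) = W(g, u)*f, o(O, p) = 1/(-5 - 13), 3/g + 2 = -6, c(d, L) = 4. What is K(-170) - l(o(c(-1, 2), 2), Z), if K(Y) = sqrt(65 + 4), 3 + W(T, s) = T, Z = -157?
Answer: -4239/8 + sqrt(69) ≈ -521.57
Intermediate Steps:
g = -3/8 (g = 3/(-2 - 6) = 3/(-8) = 3*(-1/8) = -3/8 ≈ -0.37500)
W(T, s) = -3 + T
K(Y) = sqrt(69)
o(O, p) = -1/18 (o(O, p) = 1/(-18) = -1/18)
l(u, f) = -27*f/8 (l(u, f) = (-3 - 3/8)*f = -27*f/8)
K(-170) - l(o(c(-1, 2), 2), Z) = sqrt(69) - (-27)*(-157)/8 = sqrt(69) - 1*4239/8 = sqrt(69) - 4239/8 = -4239/8 + sqrt(69)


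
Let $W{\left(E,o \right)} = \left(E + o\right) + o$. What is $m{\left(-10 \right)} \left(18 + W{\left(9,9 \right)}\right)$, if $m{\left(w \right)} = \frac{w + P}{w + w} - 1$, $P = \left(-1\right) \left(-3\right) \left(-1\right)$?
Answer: $- \frac{63}{4} \approx -15.75$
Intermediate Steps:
$W{\left(E,o \right)} = E + 2 o$
$P = -3$ ($P = 3 \left(-1\right) = -3$)
$m{\left(w \right)} = -1 + \frac{-3 + w}{2 w}$ ($m{\left(w \right)} = \frac{w - 3}{w + w} - 1 = \frac{-3 + w}{2 w} - 1 = -1 + \frac{-3 + w}{2 w}$)
$m{\left(-10 \right)} \left(18 + W{\left(9,9 \right)}\right) = \frac{-3 - -10}{2 \left(-10\right)} \left(18 + \left(9 + 2 \cdot 9\right)\right) = \frac{1}{2} \left(- \frac{1}{10}\right) \left(-3 + 10\right) \left(18 + \left(9 + 18\right)\right) = \frac{1}{2} \left(- \frac{1}{10}\right) 7 \left(18 + 27\right) = \left(- \frac{7}{20}\right) 45 = - \frac{63}{4}$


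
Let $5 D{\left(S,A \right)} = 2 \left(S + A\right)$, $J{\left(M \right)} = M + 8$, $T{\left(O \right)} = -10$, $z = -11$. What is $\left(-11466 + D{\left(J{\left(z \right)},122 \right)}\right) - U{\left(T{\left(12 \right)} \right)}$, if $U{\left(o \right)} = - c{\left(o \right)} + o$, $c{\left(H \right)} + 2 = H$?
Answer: $- \frac{57102}{5} \approx -11420.0$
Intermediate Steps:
$c{\left(H \right)} = -2 + H$
$J{\left(M \right)} = 8 + M$
$D{\left(S,A \right)} = \frac{2 A}{5} + \frac{2 S}{5}$ ($D{\left(S,A \right)} = \frac{2 \left(S + A\right)}{5} = \frac{2 \left(A + S\right)}{5} = \frac{2 A + 2 S}{5} = \frac{2 A}{5} + \frac{2 S}{5}$)
$U{\left(o \right)} = 2$ ($U{\left(o \right)} = - (-2 + o) + o = \left(2 - o\right) + o = 2$)
$\left(-11466 + D{\left(J{\left(z \right)},122 \right)}\right) - U{\left(T{\left(12 \right)} \right)} = \left(-11466 + \left(\frac{2}{5} \cdot 122 + \frac{2 \left(8 - 11\right)}{5}\right)\right) - 2 = \left(-11466 + \left(\frac{244}{5} + \frac{2}{5} \left(-3\right)\right)\right) - 2 = \left(-11466 + \left(\frac{244}{5} - \frac{6}{5}\right)\right) - 2 = \left(-11466 + \frac{238}{5}\right) - 2 = - \frac{57092}{5} - 2 = - \frac{57102}{5}$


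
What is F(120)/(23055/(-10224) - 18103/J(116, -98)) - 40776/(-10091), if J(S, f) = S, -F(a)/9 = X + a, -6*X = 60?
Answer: 1625347192776/157890052511 ≈ 10.294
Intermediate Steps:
X = -10 (X = -1/6*60 = -10)
F(a) = 90 - 9*a (F(a) = -9*(-10 + a) = 90 - 9*a)
F(120)/(23055/(-10224) - 18103/J(116, -98)) - 40776/(-10091) = (90 - 9*120)/(23055/(-10224) - 18103/116) - 40776/(-10091) = (90 - 1080)/(23055*(-1/10224) - 18103*1/116) - 40776*(-1/10091) = -990/(-7685/3408 - 18103/116) + 40776/10091 = -990/(-15646621/98832) + 40776/10091 = -990*(-98832/15646621) + 40776/10091 = 97843680/15646621 + 40776/10091 = 1625347192776/157890052511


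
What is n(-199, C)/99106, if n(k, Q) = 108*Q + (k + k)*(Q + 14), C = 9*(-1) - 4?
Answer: -901/49553 ≈ -0.018183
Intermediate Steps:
C = -13 (C = -9 - 4 = -13)
n(k, Q) = 108*Q + 2*k*(14 + Q) (n(k, Q) = 108*Q + (2*k)*(14 + Q) = 108*Q + 2*k*(14 + Q))
n(-199, C)/99106 = (28*(-199) + 108*(-13) + 2*(-13)*(-199))/99106 = (-5572 - 1404 + 5174)*(1/99106) = -1802*1/99106 = -901/49553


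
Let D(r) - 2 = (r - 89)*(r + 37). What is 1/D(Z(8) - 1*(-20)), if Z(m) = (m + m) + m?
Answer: -1/3643 ≈ -0.00027450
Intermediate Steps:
Z(m) = 3*m (Z(m) = 2*m + m = 3*m)
D(r) = 2 + (-89 + r)*(37 + r) (D(r) = 2 + (r - 89)*(r + 37) = 2 + (-89 + r)*(37 + r))
1/D(Z(8) - 1*(-20)) = 1/(-3291 + (3*8 - 1*(-20))**2 - 52*(3*8 - 1*(-20))) = 1/(-3291 + (24 + 20)**2 - 52*(24 + 20)) = 1/(-3291 + 44**2 - 52*44) = 1/(-3291 + 1936 - 2288) = 1/(-3643) = -1/3643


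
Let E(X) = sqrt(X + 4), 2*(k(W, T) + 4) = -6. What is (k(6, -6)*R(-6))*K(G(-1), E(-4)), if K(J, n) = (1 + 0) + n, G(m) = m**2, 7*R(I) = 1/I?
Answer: 1/6 ≈ 0.16667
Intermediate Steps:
k(W, T) = -7 (k(W, T) = -4 + (1/2)*(-6) = -4 - 3 = -7)
R(I) = 1/(7*I)
E(X) = sqrt(4 + X)
K(J, n) = 1 + n
(k(6, -6)*R(-6))*K(G(-1), E(-4)) = (-1/(-6))*(1 + sqrt(4 - 4)) = (-(-1)/6)*(1 + sqrt(0)) = (-7*(-1/42))*(1 + 0) = (1/6)*1 = 1/6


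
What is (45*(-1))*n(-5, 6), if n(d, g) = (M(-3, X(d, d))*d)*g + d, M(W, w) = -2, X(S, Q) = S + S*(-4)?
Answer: -2475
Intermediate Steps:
X(S, Q) = -3*S (X(S, Q) = S - 4*S = -3*S)
n(d, g) = d - 2*d*g (n(d, g) = (-2*d)*g + d = -2*d*g + d = d - 2*d*g)
(45*(-1))*n(-5, 6) = (45*(-1))*(-5*(1 - 2*6)) = -(-225)*(1 - 12) = -(-225)*(-11) = -45*55 = -2475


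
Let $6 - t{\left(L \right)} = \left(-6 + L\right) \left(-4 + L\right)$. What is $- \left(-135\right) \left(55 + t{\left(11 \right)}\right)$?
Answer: $3510$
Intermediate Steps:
$t{\left(L \right)} = 6 - \left(-6 + L\right) \left(-4 + L\right)$
$- \left(-135\right) \left(55 + t{\left(11 \right)}\right) = - \left(-135\right) \left(55 - 29\right) = - \left(-135\right) 26 = \left(-1\right) \left(-3510\right) = 3510$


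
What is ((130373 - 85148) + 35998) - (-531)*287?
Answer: 233620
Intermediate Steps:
((130373 - 85148) + 35998) - (-531)*287 = (45225 + 35998) - 1*(-152397) = 81223 + 152397 = 233620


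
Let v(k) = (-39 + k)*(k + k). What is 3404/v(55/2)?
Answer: -296/55 ≈ -5.3818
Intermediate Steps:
v(k) = 2*k*(-39 + k) (v(k) = (-39 + k)*(2*k) = 2*k*(-39 + k))
3404/v(55/2) = 3404/((2*(55/2)*(-39 + 55/2))) = 3404/((2*(55/2)*(-23/2))) = 3404/(-1265/2) = 3404*(-2/1265) = -296/55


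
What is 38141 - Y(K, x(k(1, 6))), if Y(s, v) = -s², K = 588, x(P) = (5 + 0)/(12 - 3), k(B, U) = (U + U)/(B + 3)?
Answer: 383885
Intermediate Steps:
k(B, U) = 2*U/(3 + B) (k(B, U) = (2*U)/(3 + B) = 2*U/(3 + B))
x(P) = 5/9
38141 - Y(K, x(k(1, 6))) = 38141 - (-1)*588² = 38141 - (-1)*345744 = 38141 - 1*(-345744) = 38141 + 345744 = 383885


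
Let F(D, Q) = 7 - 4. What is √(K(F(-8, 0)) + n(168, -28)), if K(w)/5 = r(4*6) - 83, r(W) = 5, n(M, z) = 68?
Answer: I*√322 ≈ 17.944*I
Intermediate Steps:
F(D, Q) = 3
K(w) = -390 (K(w) = 5*(5 - 83) = 5*(-78) = -390)
√(K(F(-8, 0)) + n(168, -28)) = √(-390 + 68) = √(-322) = I*√322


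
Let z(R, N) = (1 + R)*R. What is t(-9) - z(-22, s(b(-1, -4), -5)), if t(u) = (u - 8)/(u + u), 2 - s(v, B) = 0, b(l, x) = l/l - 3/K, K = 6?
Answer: -8299/18 ≈ -461.06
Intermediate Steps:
b(l, x) = ½ (b(l, x) = l/l - 3/6 = 1 - 3*⅙ = 1 - ½ = ½)
s(v, B) = 2 (s(v, B) = 2 - 1*0 = 2 + 0 = 2)
z(R, N) = R*(1 + R)
t(u) = (-8 + u)/(2*u) (t(u) = (-8 + u)/((2*u)) = (-8 + u)*(1/(2*u)) = (-8 + u)/(2*u))
t(-9) - z(-22, s(b(-1, -4), -5)) = (½)*(-8 - 9)/(-9) - (-22)*(1 - 22) = (½)*(-⅑)*(-17) - (-22)*(-21) = 17/18 - 1*462 = 17/18 - 462 = -8299/18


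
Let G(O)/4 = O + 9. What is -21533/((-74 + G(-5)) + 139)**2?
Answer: -21533/6561 ≈ -3.2820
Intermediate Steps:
G(O) = 36 + 4*O (G(O) = 4*(O + 9) = 4*(9 + O) = 36 + 4*O)
-21533/((-74 + G(-5)) + 139)**2 = -21533/((-74 + (36 + 4*(-5))) + 139)**2 = -21533/((-74 + (36 - 20)) + 139)**2 = -21533/((-74 + 16) + 139)**2 = -21533/(-58 + 139)**2 = -21533/(81**2) = -21533/6561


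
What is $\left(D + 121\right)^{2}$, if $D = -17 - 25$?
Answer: $6241$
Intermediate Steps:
$D = -42$ ($D = -17 - 25 = -42$)
$\left(D + 121\right)^{2} = \left(-42 + 121\right)^{2} = 79^{2} = 6241$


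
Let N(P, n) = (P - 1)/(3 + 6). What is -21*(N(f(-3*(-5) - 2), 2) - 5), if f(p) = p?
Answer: 77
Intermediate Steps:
N(P, n) = -1/9 + P/9 (N(P, n) = (-1 + P)/9 = (-1 + P)*(1/9) = -1/9 + P/9)
-21*(N(f(-3*(-5) - 2), 2) - 5) = -21*((-1/9 + (-3*(-5) - 2)/9) - 5) = -21*((-1/9 + (15 - 2)/9) - 5) = -21*((-1/9 + (1/9)*13) - 5) = -21*((-1/9 + 13/9) - 5) = -21*(4/3 - 5) = -21*(-11/3) = 77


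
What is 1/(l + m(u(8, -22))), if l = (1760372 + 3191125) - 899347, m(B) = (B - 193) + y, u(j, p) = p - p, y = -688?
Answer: 1/4051269 ≈ 2.4684e-7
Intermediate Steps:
u(j, p) = 0
m(B) = -881 + B (m(B) = (B - 193) - 688 = (-193 + B) - 688 = -881 + B)
l = 4052150 (l = 4951497 - 899347 = 4052150)
1/(l + m(u(8, -22))) = 1/(4052150 + (-881 + 0)) = 1/(4052150 - 881) = 1/4051269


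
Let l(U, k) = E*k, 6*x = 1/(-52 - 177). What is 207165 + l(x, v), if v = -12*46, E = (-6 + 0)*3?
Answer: 217101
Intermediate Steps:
x = -1/1374 (x = 1/(6*(-52 - 177)) = (⅙)/(-229) = (⅙)*(-1/229) = -1/1374 ≈ -0.00072780)
E = -18 (E = -6*3 = -18)
v = -552
l(U, k) = -18*k
207165 + l(x, v) = 207165 - 18*(-552) = 207165 + 9936 = 217101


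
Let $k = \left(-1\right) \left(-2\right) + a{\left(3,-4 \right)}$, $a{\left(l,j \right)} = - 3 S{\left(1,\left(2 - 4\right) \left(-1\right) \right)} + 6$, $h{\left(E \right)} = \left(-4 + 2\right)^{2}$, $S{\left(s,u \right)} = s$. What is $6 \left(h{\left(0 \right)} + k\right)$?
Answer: $54$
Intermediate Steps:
$h{\left(E \right)} = 4$ ($h{\left(E \right)} = \left(-2\right)^{2} = 4$)
$a{\left(l,j \right)} = 3$ ($a{\left(l,j \right)} = \left(-3\right) 1 + 6 = -3 + 6 = 3$)
$k = 5$ ($k = \left(-1\right) \left(-2\right) + 3 = 2 + 3 = 5$)
$6 \left(h{\left(0 \right)} + k\right) = 6 \left(4 + 5\right) = 6 \cdot 9 = 54$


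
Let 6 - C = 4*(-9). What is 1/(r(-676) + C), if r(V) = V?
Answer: -1/634 ≈ -0.0015773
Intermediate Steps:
C = 42 (C = 6 - 4*(-9) = 6 - 1*(-36) = 6 + 36 = 42)
1/(r(-676) + C) = 1/(-676 + 42) = 1/(-634) = -1/634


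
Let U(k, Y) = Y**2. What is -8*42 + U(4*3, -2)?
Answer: -332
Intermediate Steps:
-8*42 + U(4*3, -2) = -8*42 + (-2)**2 = -336 + 4 = -332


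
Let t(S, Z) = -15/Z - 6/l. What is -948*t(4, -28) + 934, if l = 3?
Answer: 16255/7 ≈ 2322.1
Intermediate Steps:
t(S, Z) = -2 - 15/Z (t(S, Z) = -15/Z - 6/3 = -15/Z - 6*⅓ = -15/Z - 2 = -2 - 15/Z)
-948*t(4, -28) + 934 = -948*(-2 - 15/(-28)) + 934 = -948*(-2 - 15*(-1/28)) + 934 = -948*(-2 + 15/28) + 934 = -948*(-41/28) + 934 = 9717/7 + 934 = 16255/7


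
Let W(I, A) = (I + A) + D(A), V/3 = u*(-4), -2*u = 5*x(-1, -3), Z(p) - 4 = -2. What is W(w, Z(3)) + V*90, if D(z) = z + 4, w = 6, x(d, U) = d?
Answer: -2686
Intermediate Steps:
Z(p) = 2 (Z(p) = 4 - 2 = 2)
u = 5/2 (u = -5*(-1)/2 = -½*(-5) = 5/2 ≈ 2.5000)
D(z) = 4 + z
V = -30 (V = 3*((5/2)*(-4)) = 3*(-10) = -30)
W(I, A) = 4 + I + 2*A (W(I, A) = (I + A) + (4 + A) = (A + I) + (4 + A) = 4 + I + 2*A)
W(w, Z(3)) + V*90 = (4 + 6 + 2*2) - 30*90 = (4 + 6 + 4) - 2700 = 14 - 2700 = -2686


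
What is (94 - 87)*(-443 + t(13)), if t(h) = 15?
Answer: -2996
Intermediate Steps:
(94 - 87)*(-443 + t(13)) = (94 - 87)*(-443 + 15) = 7*(-428) = -2996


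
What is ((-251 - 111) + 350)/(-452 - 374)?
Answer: 6/413 ≈ 0.014528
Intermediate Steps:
((-251 - 111) + 350)/(-452 - 374) = (-362 + 350)/(-826) = -12*(-1/826) = 6/413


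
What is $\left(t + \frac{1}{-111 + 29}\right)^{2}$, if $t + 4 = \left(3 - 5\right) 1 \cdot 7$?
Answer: $\frac{2181529}{6724} \approx 324.44$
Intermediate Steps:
$t = -18$ ($t = -4 + \left(3 - 5\right) 1 \cdot 7 = -4 + \left(-2\right) 1 \cdot 7 = -4 - 14 = -18$)
$\left(t + \frac{1}{-111 + 29}\right)^{2} = \left(-18 + \frac{1}{-111 + 29}\right)^{2} = \left(-18 + \frac{1}{-82}\right)^{2} = \left(-18 - \frac{1}{82}\right)^{2} = \left(- \frac{1477}{82}\right)^{2} = \frac{2181529}{6724}$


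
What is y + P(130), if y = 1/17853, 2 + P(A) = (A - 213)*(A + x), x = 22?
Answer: -225269153/17853 ≈ -12618.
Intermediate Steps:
P(A) = -2 + (-213 + A)*(22 + A) (P(A) = -2 + (A - 213)*(A + 22) = -2 + (-213 + A)*(22 + A))
y = 1/17853 ≈ 5.6013e-5
y + P(130) = 1/17853 + (-4688 + 130**2 - 191*130) = 1/17853 + (-4688 + 16900 - 24830) = 1/17853 - 12618 = -225269153/17853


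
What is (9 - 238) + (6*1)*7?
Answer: -187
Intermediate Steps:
(9 - 238) + (6*1)*7 = -229 + 6*7 = -229 + 42 = -187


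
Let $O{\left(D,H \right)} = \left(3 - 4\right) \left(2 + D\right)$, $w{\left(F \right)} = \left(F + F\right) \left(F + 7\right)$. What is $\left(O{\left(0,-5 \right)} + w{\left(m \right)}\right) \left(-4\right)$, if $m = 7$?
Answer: $-776$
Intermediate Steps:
$w{\left(F \right)} = 2 F \left(7 + F\right)$
$O{\left(D,H \right)} = -2 - D$ ($O{\left(D,H \right)} = - (2 + D) = -2 - D$)
$\left(O{\left(0,-5 \right)} + w{\left(m \right)}\right) \left(-4\right) = \left(\left(-2 - 0\right) + 2 \cdot 7 \left(7 + 7\right)\right) \left(-4\right) = \left(\left(-2 + 0\right) + 2 \cdot 7 \cdot 14\right) \left(-4\right) = \left(-2 + 196\right) \left(-4\right) = 194 \left(-4\right) = -776$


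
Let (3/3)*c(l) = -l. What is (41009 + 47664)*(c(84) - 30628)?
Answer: -2723325176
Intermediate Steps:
c(l) = -l
(41009 + 47664)*(c(84) - 30628) = (41009 + 47664)*(-1*84 - 30628) = 88673*(-84 - 30628) = 88673*(-30712) = -2723325176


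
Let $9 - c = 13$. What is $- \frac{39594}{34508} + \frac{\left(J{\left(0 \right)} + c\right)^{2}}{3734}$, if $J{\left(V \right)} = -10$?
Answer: $- \frac{35270107}{32213218} \approx -1.0949$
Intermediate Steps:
$c = -4$ ($c = 9 - 13 = -4$)
$- \frac{39594}{34508} + \frac{\left(J{\left(0 \right)} + c\right)^{2}}{3734} = - \frac{39594}{34508} + \frac{\left(-10 - 4\right)^{2}}{3734} = \left(-39594\right) \frac{1}{34508} + \left(-14\right)^{2} \cdot \frac{1}{3734} = - \frac{19797}{17254} + 196 \cdot \frac{1}{3734} = - \frac{19797}{17254} + \frac{98}{1867} = - \frac{35270107}{32213218}$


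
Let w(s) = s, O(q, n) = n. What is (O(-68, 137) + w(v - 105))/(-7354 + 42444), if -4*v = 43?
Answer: 17/28072 ≈ 0.00060559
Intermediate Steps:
v = -43/4 (v = -¼*43 = -43/4 ≈ -10.750)
(O(-68, 137) + w(v - 105))/(-7354 + 42444) = (137 + (-43/4 - 105))/(-7354 + 42444) = (137 - 463/4)/35090 = (85/4)*(1/35090) = 17/28072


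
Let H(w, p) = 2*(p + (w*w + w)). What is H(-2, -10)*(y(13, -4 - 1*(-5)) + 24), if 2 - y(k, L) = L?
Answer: -400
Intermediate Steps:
y(k, L) = 2 - L
H(w, p) = 2*p + 2*w + 2*w**2 (H(w, p) = 2*(p + (w**2 + w)) = 2*(p + (w + w**2)) = 2*(p + w + w**2) = 2*p + 2*w + 2*w**2)
H(-2, -10)*(y(13, -4 - 1*(-5)) + 24) = (2*(-10) + 2*(-2) + 2*(-2)**2)*((2 - (-4 - 1*(-5))) + 24) = (-20 - 4 + 2*4)*((2 - (-4 + 5)) + 24) = (-20 - 4 + 8)*((2 - 1*1) + 24) = -16*((2 - 1) + 24) = -16*(1 + 24) = -16*25 = -400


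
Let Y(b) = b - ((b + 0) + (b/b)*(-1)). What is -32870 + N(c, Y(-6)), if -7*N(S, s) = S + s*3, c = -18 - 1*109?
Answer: -229966/7 ≈ -32852.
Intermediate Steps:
c = -127 (c = -18 - 109 = -127)
Y(b) = 1 (Y(b) = b - (b + 1*(-1)) = b - (b - 1) = b - (-1 + b) = b + (1 - b) = 1)
N(S, s) = -3*s/7 - S/7 (N(S, s) = -(S + s*3)/7 = -(S + 3*s)/7 = -3*s/7 - S/7)
-32870 + N(c, Y(-6)) = -32870 + (-3/7*1 - ⅐*(-127)) = -32870 + (-3/7 + 127/7) = -32870 + 124/7 = -229966/7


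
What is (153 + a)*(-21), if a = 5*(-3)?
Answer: -2898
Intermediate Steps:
a = -15
(153 + a)*(-21) = (153 - 15)*(-21) = 138*(-21) = -2898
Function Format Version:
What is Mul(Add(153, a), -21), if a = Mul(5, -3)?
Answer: -2898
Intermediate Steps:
a = -15
Mul(Add(153, a), -21) = Mul(Add(153, -15), -21) = Mul(138, -21) = -2898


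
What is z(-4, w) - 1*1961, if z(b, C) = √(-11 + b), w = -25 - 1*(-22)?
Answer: -1961 + I*√15 ≈ -1961.0 + 3.873*I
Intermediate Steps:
w = -3 (w = -25 + 22 = -3)
z(-4, w) - 1*1961 = √(-11 - 4) - 1*1961 = √(-15) - 1961 = I*√15 - 1961 = -1961 + I*√15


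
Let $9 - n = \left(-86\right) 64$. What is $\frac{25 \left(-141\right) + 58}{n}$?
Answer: $- \frac{3467}{5513} \approx -0.62888$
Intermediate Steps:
$n = 5513$ ($n = 9 - \left(-86\right) 64 = 9 - -5504 = 9 + 5504 = 5513$)
$\frac{25 \left(-141\right) + 58}{n} = \frac{25 \left(-141\right) + 58}{5513} = \left(-3525 + 58\right) \frac{1}{5513} = \left(-3467\right) \frac{1}{5513} = - \frac{3467}{5513}$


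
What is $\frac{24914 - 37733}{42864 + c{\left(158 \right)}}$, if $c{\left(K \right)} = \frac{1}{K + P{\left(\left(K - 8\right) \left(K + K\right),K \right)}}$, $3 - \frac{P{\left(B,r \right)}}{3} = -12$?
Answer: $- \frac{2602257}{8701393} \approx -0.29906$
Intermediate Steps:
$P{\left(B,r \right)} = 45$ ($P{\left(B,r \right)} = 9 - -36 = 9 + 36 = 45$)
$c{\left(K \right)} = \frac{1}{45 + K}$ ($c{\left(K \right)} = \frac{1}{K + 45} = \frac{1}{45 + K}$)
$\frac{24914 - 37733}{42864 + c{\left(158 \right)}} = \frac{24914 - 37733}{42864 + \frac{1}{45 + 158}} = - \frac{12819}{42864 + \frac{1}{203}} = - \frac{12819}{\frac{8701393}{203}} = \left(-12819\right) \frac{203}{8701393} = - \frac{2602257}{8701393}$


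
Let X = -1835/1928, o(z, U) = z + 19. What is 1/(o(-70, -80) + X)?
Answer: -1928/100163 ≈ -0.019249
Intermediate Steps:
o(z, U) = 19 + z
X = -1835/1928 (X = -1835*1/1928 = -1835/1928 ≈ -0.95176)
1/(o(-70, -80) + X) = 1/((19 - 70) - 1835/1928) = 1/(-51 - 1835/1928) = 1/(-100163/1928) = -1928/100163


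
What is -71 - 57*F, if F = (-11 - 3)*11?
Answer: 8707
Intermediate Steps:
F = -154 (F = -14*11 = -154)
-71 - 57*F = -71 - 57*(-154) = -71 + 8778 = 8707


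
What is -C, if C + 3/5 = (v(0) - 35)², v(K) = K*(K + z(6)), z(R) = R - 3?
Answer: -6122/5 ≈ -1224.4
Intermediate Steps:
z(R) = -3 + R
v(K) = K*(3 + K) (v(K) = K*(K + (-3 + 6)) = K*(K + 3) = K*(3 + K))
C = 6122/5 (C = -⅗ + (0*(3 + 0) - 35)² = -⅗ + (0*3 - 35)² = -⅗ + (0 - 35)² = -⅗ + (-35)² = -⅗ + 1225 = 6122/5 ≈ 1224.4)
-C = -1*6122/5 = -6122/5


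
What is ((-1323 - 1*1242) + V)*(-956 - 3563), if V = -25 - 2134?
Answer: 21347756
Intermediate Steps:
V = -2159
((-1323 - 1*1242) + V)*(-956 - 3563) = ((-1323 - 1*1242) - 2159)*(-956 - 3563) = ((-1323 - 1242) - 2159)*(-4519) = (-2565 - 2159)*(-4519) = -4724*(-4519) = 21347756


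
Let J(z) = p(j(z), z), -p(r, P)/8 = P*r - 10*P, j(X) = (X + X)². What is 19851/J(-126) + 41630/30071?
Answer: 888332733727/641534232864 ≈ 1.3847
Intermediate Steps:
j(X) = 4*X² (j(X) = (2*X)² = 4*X²)
p(r, P) = 80*P - 8*P*r (p(r, P) = -8*(P*r - 10*P) = -8*(-10*P + P*r) = 80*P - 8*P*r)
J(z) = 8*z*(10 - 4*z²)
19851/J(-126) + 41630/30071 = 19851/(-32*(-126)³ + 80*(-126)) + 41630/30071 = 19851/(-32*(-2000376) - 10080) + 41630*(1/30071) = 19851/(64012032 - 10080) + 41630/30071 = 19851/64001952 + 41630/30071 = 19851*(1/64001952) + 41630/30071 = 6617/21333984 + 41630/30071 = 888332733727/641534232864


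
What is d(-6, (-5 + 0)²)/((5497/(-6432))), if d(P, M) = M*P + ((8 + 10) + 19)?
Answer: 726816/5497 ≈ 132.22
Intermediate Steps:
d(P, M) = 37 + M*P (d(P, M) = M*P + (18 + 19) = M*P + 37 = 37 + M*P)
d(-6, (-5 + 0)²)/((5497/(-6432))) = (37 + (-5 + 0)²*(-6))/((5497/(-6432))) = (37 + (-5)²*(-6))/((5497*(-1/6432))) = (37 + 25*(-6))/(-5497/6432) = (37 - 150)*(-6432/5497) = -113*(-6432/5497) = 726816/5497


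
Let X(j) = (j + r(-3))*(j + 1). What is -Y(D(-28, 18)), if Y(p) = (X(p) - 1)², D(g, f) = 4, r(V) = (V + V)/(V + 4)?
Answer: -121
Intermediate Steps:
r(V) = 2*V/(4 + V) (r(V) = (2*V)/(4 + V) = 2*V/(4 + V))
X(j) = (1 + j)*(-6 + j) (X(j) = (j + 2*(-3)/(4 - 3))*(j + 1) = (j + 2*(-3)/1)*(1 + j) = (j + 2*(-3)*1)*(1 + j) = (j - 6)*(1 + j) = (-6 + j)*(1 + j) = (1 + j)*(-6 + j))
Y(p) = (-7 + p² - 5*p)² (Y(p) = ((-6 + p² - 5*p) - 1)² = (-7 + p² - 5*p)²)
-Y(D(-28, 18)) = -(7 - 1*4² + 5*4)² = -(7 - 1*16 + 20)² = -(7 - 16 + 20)² = -1*11² = -1*121 = -121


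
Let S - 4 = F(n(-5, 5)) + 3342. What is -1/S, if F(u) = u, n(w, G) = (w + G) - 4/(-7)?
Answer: -7/23426 ≈ -0.00029881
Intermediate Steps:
n(w, G) = 4/7 + G + w (n(w, G) = (G + w) - 4*(-⅐) = (G + w) + 4/7 = 4/7 + G + w)
S = 23426/7 (S = 4 + ((4/7 + 5 - 5) + 3342) = 4 + (4/7 + 3342) = 4 + 23398/7 = 23426/7 ≈ 3346.6)
-1/S = -1/23426/7 = -1*7/23426 = -7/23426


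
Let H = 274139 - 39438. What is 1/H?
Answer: 1/234701 ≈ 4.2607e-6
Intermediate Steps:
H = 234701
1/H = 1/234701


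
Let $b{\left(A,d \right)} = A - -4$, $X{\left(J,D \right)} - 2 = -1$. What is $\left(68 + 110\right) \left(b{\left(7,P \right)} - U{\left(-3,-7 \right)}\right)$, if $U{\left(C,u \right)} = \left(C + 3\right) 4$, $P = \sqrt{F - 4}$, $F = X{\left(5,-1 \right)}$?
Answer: $1958$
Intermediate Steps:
$X{\left(J,D \right)} = 1$ ($X{\left(J,D \right)} = 2 - 1 = 1$)
$F = 1$
$P = i \sqrt{3}$ ($P = \sqrt{1 - 4} = \sqrt{-3} = i \sqrt{3} \approx 1.732 i$)
$b{\left(A,d \right)} = 4 + A$ ($b{\left(A,d \right)} = A + 4 = 4 + A$)
$U{\left(C,u \right)} = 12 + 4 C$ ($U{\left(C,u \right)} = \left(3 + C\right) 4 = 12 + 4 C$)
$\left(68 + 110\right) \left(b{\left(7,P \right)} - U{\left(-3,-7 \right)}\right) = \left(68 + 110\right) \left(\left(4 + 7\right) - \left(12 + 4 \left(-3\right)\right)\right) = 178 \left(11 - \left(12 - 12\right)\right) = 178 \left(11 - 0\right) = 178 \left(11 + 0\right) = 178 \cdot 11 = 1958$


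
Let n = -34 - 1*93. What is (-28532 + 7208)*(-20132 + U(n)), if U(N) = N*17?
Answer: 475333284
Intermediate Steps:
n = -127 (n = -34 - 93 = -127)
U(N) = 17*N
(-28532 + 7208)*(-20132 + U(n)) = (-28532 + 7208)*(-20132 + 17*(-127)) = -21324*(-20132 - 2159) = -21324*(-22291) = 475333284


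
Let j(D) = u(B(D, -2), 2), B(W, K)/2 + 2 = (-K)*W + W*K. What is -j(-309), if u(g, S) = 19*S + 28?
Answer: -66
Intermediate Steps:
B(W, K) = -4 (B(W, K) = -4 + 2*((-K)*W + W*K) = -4 + 2*(-K*W + K*W) = -4 + 2*0 = -4 + 0 = -4)
u(g, S) = 28 + 19*S
j(D) = 66 (j(D) = 28 + 19*2 = 28 + 38 = 66)
-j(-309) = -1*66 = -66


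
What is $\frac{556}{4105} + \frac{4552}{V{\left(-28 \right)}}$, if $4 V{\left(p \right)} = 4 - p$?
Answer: $\frac{2336301}{4105} \approx 569.14$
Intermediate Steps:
$V{\left(p \right)} = 1 - \frac{p}{4}$ ($V{\left(p \right)} = \frac{4 - p}{4} = 1 - \frac{p}{4}$)
$\frac{556}{4105} + \frac{4552}{V{\left(-28 \right)}} = \frac{556}{4105} + \frac{4552}{1 - -7} = 556 \cdot \frac{1}{4105} + \frac{4552}{1 + 7} = \frac{556}{4105} + \frac{4552}{8} = \frac{556}{4105} + 4552 \cdot \frac{1}{8} = \frac{556}{4105} + 569 = \frac{2336301}{4105}$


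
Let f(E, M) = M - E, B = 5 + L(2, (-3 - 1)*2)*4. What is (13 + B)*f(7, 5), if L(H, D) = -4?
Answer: -4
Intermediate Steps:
B = -11 (B = 5 - 4*4 = 5 - 16 = -11)
(13 + B)*f(7, 5) = (13 - 11)*(5 - 1*7) = 2*(5 - 7) = 2*(-2) = -4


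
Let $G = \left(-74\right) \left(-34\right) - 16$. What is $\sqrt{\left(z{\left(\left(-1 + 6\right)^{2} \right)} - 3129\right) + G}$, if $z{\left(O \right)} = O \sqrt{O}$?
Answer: $6 i \sqrt{14} \approx 22.45 i$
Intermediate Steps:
$z{\left(O \right)} = O^{\frac{3}{2}}$
$G = 2500$ ($G = 2516 - 16 = 2500$)
$\sqrt{\left(z{\left(\left(-1 + 6\right)^{2} \right)} - 3129\right) + G} = \sqrt{\left(\left(\left(-1 + 6\right)^{2}\right)^{\frac{3}{2}} - 3129\right) + 2500} = \sqrt{\left(\left(5^{2}\right)^{\frac{3}{2}} - 3129\right) + 2500} = \sqrt{\left(25^{\frac{3}{2}} - 3129\right) + 2500} = \sqrt{\left(125 - 3129\right) + 2500} = \sqrt{-3004 + 2500} = \sqrt{-504} = 6 i \sqrt{14}$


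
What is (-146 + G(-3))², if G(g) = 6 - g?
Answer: 18769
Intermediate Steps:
(-146 + G(-3))² = (-146 + (6 - 1*(-3)))² = (-146 + (6 + 3))² = (-146 + 9)² = (-137)² = 18769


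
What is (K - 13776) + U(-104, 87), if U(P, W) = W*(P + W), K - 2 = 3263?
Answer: -11990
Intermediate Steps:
K = 3265 (K = 2 + 3263 = 3265)
(K - 13776) + U(-104, 87) = (3265 - 13776) + 87*(-104 + 87) = -10511 + 87*(-17) = -10511 - 1479 = -11990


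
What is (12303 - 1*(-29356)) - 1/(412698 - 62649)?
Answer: 14582691290/350049 ≈ 41659.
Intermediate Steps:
(12303 - 1*(-29356)) - 1/(412698 - 62649) = (12303 + 29356) - 1/350049 = 41659 - 1*1/350049 = 41659 - 1/350049 = 14582691290/350049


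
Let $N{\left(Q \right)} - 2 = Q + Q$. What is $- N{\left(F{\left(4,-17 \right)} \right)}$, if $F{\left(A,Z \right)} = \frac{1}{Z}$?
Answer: $- \frac{32}{17} \approx -1.8824$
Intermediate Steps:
$N{\left(Q \right)} = 2 + 2 Q$ ($N{\left(Q \right)} = 2 + \left(Q + Q\right) = 2 + 2 Q$)
$- N{\left(F{\left(4,-17 \right)} \right)} = - (2 + \frac{2}{-17}) = - (2 + 2 \left(- \frac{1}{17}\right)) = - (2 - \frac{2}{17}) = \left(-1\right) \frac{32}{17} = - \frac{32}{17}$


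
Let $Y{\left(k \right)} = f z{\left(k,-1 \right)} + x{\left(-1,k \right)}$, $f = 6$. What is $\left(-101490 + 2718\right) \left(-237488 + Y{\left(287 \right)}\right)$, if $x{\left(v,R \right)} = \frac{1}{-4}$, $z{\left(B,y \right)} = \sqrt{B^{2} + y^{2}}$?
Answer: $23457189429 - 592632 \sqrt{82370} \approx 2.3287 \cdot 10^{10}$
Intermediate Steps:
$x{\left(v,R \right)} = - \frac{1}{4}$
$Y{\left(k \right)} = - \frac{1}{4} + 6 \sqrt{1 + k^{2}}$ ($Y{\left(k \right)} = 6 \sqrt{k^{2} + \left(-1\right)^{2}} - \frac{1}{4} = 6 \sqrt{k^{2} + 1} - \frac{1}{4} = 6 \sqrt{1 + k^{2}} - \frac{1}{4} = - \frac{1}{4} + 6 \sqrt{1 + k^{2}}$)
$\left(-101490 + 2718\right) \left(-237488 + Y{\left(287 \right)}\right) = \left(-101490 + 2718\right) \left(-237488 - \left(\frac{1}{4} - 6 \sqrt{1 + 287^{2}}\right)\right) = - 98772 \left(-237488 - \left(\frac{1}{4} - 6 \sqrt{1 + 82369}\right)\right) = - 98772 \left(-237488 - \left(\frac{1}{4} - 6 \sqrt{82370}\right)\right) = - 98772 \left(- \frac{949953}{4} + 6 \sqrt{82370}\right) = 23457189429 - 592632 \sqrt{82370}$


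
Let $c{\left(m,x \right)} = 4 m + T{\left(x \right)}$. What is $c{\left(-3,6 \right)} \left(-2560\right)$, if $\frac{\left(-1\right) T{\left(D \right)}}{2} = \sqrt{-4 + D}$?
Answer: $30720 + 5120 \sqrt{2} \approx 37961.0$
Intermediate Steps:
$T{\left(D \right)} = - 2 \sqrt{-4 + D}$
$c{\left(m,x \right)} = - 2 \sqrt{-4 + x} + 4 m$ ($c{\left(m,x \right)} = 4 m - 2 \sqrt{-4 + x} = - 2 \sqrt{-4 + x} + 4 m$)
$c{\left(-3,6 \right)} \left(-2560\right) = \left(- 2 \sqrt{-4 + 6} + 4 \left(-3\right)\right) \left(-2560\right) = \left(- 2 \sqrt{2} - 12\right) \left(-2560\right) = \left(-12 - 2 \sqrt{2}\right) \left(-2560\right) = 30720 + 5120 \sqrt{2}$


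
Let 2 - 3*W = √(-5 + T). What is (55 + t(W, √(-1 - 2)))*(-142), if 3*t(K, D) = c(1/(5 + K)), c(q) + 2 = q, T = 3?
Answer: -749192/97 - 142*I*√2/291 ≈ -7723.6 - 0.6901*I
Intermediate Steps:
W = ⅔ - I*√2/3 (W = ⅔ - √(-5 + 3)/3 = ⅔ - I*√2/3 ≈ 0.66667 - 0.4714*I)
c(q) = -2 + q
t(K, D) = -⅔ + 1/(3*(5 + K)) (t(K, D) = (-2 + 1/(5 + K))/3 = -⅔ + 1/(3*(5 + K)))
(55 + t(W, √(-1 - 2)))*(-142) = (55 + (-9 - 2*(⅔ - I*√2/3))/(3*(5 + (⅔ - I*√2/3))))*(-142) = (55 + (-9 + (-4/3 + 2*I*√2/3))/(3*(17/3 - I*√2/3)))*(-142) = (55 + (-31/3 + 2*I*√2/3)/(3*(17/3 - I*√2/3)))*(-142) = -7810 - 142*(-31/3 + 2*I*√2/3)/(3*(17/3 - I*√2/3))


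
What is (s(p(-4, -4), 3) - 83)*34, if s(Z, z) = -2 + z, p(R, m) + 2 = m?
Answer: -2788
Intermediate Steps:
p(R, m) = -2 + m
(s(p(-4, -4), 3) - 83)*34 = ((-2 + 3) - 83)*34 = (1 - 83)*34 = -82*34 = -2788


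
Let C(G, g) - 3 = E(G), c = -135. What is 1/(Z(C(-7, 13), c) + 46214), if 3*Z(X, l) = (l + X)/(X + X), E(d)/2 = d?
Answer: 33/1525135 ≈ 2.1637e-5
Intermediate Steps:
E(d) = 2*d
C(G, g) = 3 + 2*G
Z(X, l) = (X + l)/(6*X) (Z(X, l) = ((l + X)/(X + X))/3 = ((X + l)/((2*X)))/3 = ((X + l)*(1/(2*X)))/3 = ((X + l)/(2*X))/3 = (X + l)/(6*X))
1/(Z(C(-7, 13), c) + 46214) = 1/(((3 + 2*(-7)) - 135)/(6*(3 + 2*(-7))) + 46214) = 1/(((3 - 14) - 135)/(6*(3 - 14)) + 46214) = 1/((1/6)*(-11 - 135)/(-11) + 46214) = 1/((1/6)*(-1/11)*(-146) + 46214) = 1/(73/33 + 46214) = 1/(1525135/33) = 33/1525135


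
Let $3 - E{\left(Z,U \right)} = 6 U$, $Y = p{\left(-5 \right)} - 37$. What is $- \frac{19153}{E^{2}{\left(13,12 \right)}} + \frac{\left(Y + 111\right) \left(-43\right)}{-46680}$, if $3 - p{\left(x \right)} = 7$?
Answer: $- \frac{29324381}{7408116} \approx -3.9584$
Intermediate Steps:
$p{\left(x \right)} = -4$ ($p{\left(x \right)} = 3 - 7 = -4$)
$Y = -41$ ($Y = -4 - 37 = -41$)
$E{\left(Z,U \right)} = 3 - 6 U$
$- \frac{19153}{E^{2}{\left(13,12 \right)}} + \frac{\left(Y + 111\right) \left(-43\right)}{-46680} = - \frac{19153}{\left(3 - 72\right)^{2}} + \frac{\left(-41 + 111\right) \left(-43\right)}{-46680} = - \frac{19153}{\left(3 - 72\right)^{2}} + 70 \left(-43\right) \left(- \frac{1}{46680}\right) = - \frac{19153}{\left(-69\right)^{2}} - - \frac{301}{4668} = - \frac{19153}{4761} + \frac{301}{4668} = - \frac{29324381}{7408116}$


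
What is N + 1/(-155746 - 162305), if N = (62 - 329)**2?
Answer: 22673537738/318051 ≈ 71289.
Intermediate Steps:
N = 71289 (N = (-267)**2 = 71289)
N + 1/(-155746 - 162305) = 71289 + 1/(-155746 - 162305) = 71289 + 1/(-318051) = 71289 - 1/318051 = 22673537738/318051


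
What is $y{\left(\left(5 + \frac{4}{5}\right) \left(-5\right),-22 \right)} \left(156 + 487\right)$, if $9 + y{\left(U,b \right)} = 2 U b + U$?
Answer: $796034$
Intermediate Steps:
$y{\left(U,b \right)} = -9 + U + 2 U b$ ($y{\left(U,b \right)} = -9 + \left(2 U b + U\right) = -9 + \left(U + 2 U b\right) = -9 + U + 2 U b$)
$y{\left(\left(5 + \frac{4}{5}\right) \left(-5\right),-22 \right)} \left(156 + 487\right) = \left(-9 + \left(5 + \frac{4}{5}\right) \left(-5\right) + 2 \left(5 + \frac{4}{5}\right) \left(-5\right) \left(-22\right)\right) \left(156 + 487\right) = \left(-9 + \left(5 + 4 \cdot \frac{1}{5}\right) \left(-5\right) + 2 \left(5 + 4 \cdot \frac{1}{5}\right) \left(-5\right) \left(-22\right)\right) 643 = \left(-9 + \left(5 + \frac{4}{5}\right) \left(-5\right) + 2 \left(5 + \frac{4}{5}\right) \left(-5\right) \left(-22\right)\right) 643 = \left(-9 + \frac{29}{5} \left(-5\right) + 2 \cdot \frac{29}{5} \left(-5\right) \left(-22\right)\right) 643 = \left(-9 - 29 + 2 \left(-29\right) \left(-22\right)\right) 643 = \left(-9 - 29 + 1276\right) 643 = 1238 \cdot 643 = 796034$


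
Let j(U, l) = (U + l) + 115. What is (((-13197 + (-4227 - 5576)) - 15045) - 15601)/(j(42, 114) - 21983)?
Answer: 26823/10856 ≈ 2.4708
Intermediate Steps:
j(U, l) = 115 + U + l
(((-13197 + (-4227 - 5576)) - 15045) - 15601)/(j(42, 114) - 21983) = (((-13197 + (-4227 - 5576)) - 15045) - 15601)/((115 + 42 + 114) - 21983) = (((-13197 - 9803) - 15045) - 15601)/(271 - 21983) = ((-23000 - 15045) - 15601)/(-21712) = (-38045 - 15601)*(-1/21712) = -53646*(-1/21712) = 26823/10856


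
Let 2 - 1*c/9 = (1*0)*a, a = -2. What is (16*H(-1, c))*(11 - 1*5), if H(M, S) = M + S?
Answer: 1632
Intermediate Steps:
c = 18 (c = 18 - 9*1*0*(-2) = 18 - 0*(-2) = 18 - 9*0 = 18 + 0 = 18)
(16*H(-1, c))*(11 - 1*5) = (16*(-1 + 18))*(11 - 1*5) = (16*17)*(11 - 5) = 272*6 = 1632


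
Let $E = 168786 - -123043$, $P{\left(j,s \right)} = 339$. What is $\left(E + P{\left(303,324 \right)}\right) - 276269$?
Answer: $15899$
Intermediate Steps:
$E = 291829$ ($E = 168786 + 123043 = 291829$)
$\left(E + P{\left(303,324 \right)}\right) - 276269 = \left(291829 + 339\right) - 276269 = 292168 - 276269 = 15899$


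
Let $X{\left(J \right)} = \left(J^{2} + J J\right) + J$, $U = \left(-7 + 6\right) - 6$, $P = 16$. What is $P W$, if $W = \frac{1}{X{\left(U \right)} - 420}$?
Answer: $- \frac{16}{329} \approx -0.048632$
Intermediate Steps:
$U = -7$ ($U = -1 - 6 = -7$)
$X{\left(J \right)} = J + 2 J^{2}$ ($X{\left(J \right)} = \left(J^{2} + J^{2}\right) + J = 2 J^{2} + J = J + 2 J^{2}$)
$W = - \frac{1}{329}$ ($W = \frac{1}{- 7 \left(1 + 2 \left(-7\right)\right) - 420} = \frac{1}{- 7 \left(1 - 14\right) - 420} = \frac{1}{\left(-7\right) \left(-13\right) - 420} = \frac{1}{91 - 420} = \frac{1}{-329} = - \frac{1}{329} \approx -0.0030395$)
$P W = 16 \left(- \frac{1}{329}\right) = - \frac{16}{329}$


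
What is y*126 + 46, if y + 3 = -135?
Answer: -17342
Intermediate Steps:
y = -138 (y = -3 - 135 = -138)
y*126 + 46 = -138*126 + 46 = -17388 + 46 = -17342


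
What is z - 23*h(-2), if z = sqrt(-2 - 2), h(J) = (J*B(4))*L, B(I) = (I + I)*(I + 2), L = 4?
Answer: 8832 + 2*I ≈ 8832.0 + 2.0*I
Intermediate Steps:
B(I) = 2*I*(2 + I) (B(I) = (2*I)*(2 + I) = 2*I*(2 + I))
h(J) = 192*J (h(J) = (J*(2*4*(2 + 4)))*4 = (J*(2*4*6))*4 = (J*48)*4 = (48*J)*4 = 192*J)
z = 2*I (z = sqrt(-4) = 2*I ≈ 2.0*I)
z - 23*h(-2) = 2*I - 4416*(-2) = 2*I - 23*(-384) = 2*I + 8832 = 8832 + 2*I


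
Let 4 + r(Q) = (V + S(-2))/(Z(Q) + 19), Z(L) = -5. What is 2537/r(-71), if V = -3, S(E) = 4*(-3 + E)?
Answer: -35518/79 ≈ -449.59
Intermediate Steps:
S(E) = -12 + 4*E
r(Q) = -79/14 (r(Q) = -4 + (-3 + (-12 + 4*(-2)))/(-5 + 19) = -4 + (-3 + (-12 - 8))/14 = -4 + (-3 - 20)*(1/14) = -4 - 23*1/14 = -4 - 23/14 = -79/14)
2537/r(-71) = 2537/(-79/14) = 2537*(-14/79) = -35518/79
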